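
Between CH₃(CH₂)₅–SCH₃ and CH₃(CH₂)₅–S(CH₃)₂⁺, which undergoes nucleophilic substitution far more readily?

From CH₃(CH₂)₅–SCH₃ the departing group would be RS⁻ (pKₐ(RSH (a thiol)) ≈ 10.5). Moderately basic; rarely leaves without activation.
From CH₃(CH₂)₅–S(CH₃)₂⁺ the leaving group is SR'₂ (pKₐ(R'₂SH⁺) ≈ -7). Neutral; leaves from a sulfonium salt (R–SR'₂⁺).
(In practice CH₃(CH₂)₅–S(CH₃)₂⁺ is made from CH₃(CH₂)₅–SCH₃ by S-methylation with CH₃I, allowing neutral dimethyl sulfide, rather than methanethiolate, to depart.)

CH₃(CH₂)₅–S(CH₃)₂⁺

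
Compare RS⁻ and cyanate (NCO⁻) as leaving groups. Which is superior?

cyanate (NCO⁻) is the better leaving group.
pKₐ(HOCN) ≈ 3.5 versus pKₐ(RSH (a thiol)) ≈ 10.5: cyanate (NCO⁻) is the much weaker base.
Resonance between N and O.

cyanate (NCO⁻)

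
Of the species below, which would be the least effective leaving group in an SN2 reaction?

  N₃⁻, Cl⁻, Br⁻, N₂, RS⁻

Leaving-group ability tracks the stability of the departed species; conjugate-acid pKₐ is the usual yardstick (lower pKₐ → better LG).
N₂: no meaningful conjugate acid; N₂ departs as an exceptionally stable neutral molecule
Br⁻: pKₐ(HBr) ≈ -9
Cl⁻: pKₐ(HCl) ≈ -7
N₃⁻: pKₐ(HN₃) ≈ 4.7
RS⁻: pKₐ(RSH (a thiol)) ≈ 10.5

RS⁻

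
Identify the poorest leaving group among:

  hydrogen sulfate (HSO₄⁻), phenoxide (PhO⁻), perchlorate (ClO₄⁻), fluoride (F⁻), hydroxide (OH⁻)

A good leaving group is a weak base: the lower the pKₐ of its conjugate acid, the more readily it departs.
perchlorate (ClO₄⁻): pKₐ(HClO₄) ≈ -10
hydrogen sulfate (HSO₄⁻): pKₐ(H₂SO₄) ≈ -3
fluoride (F⁻): pKₐ(HF) ≈ 3.2
phenoxide (PhO⁻): pKₐ(C₆H₅OH (phenol)) ≈ 10
hydroxide (OH⁻): pKₐ(H₂O) ≈ 15.7

hydroxide (OH⁻)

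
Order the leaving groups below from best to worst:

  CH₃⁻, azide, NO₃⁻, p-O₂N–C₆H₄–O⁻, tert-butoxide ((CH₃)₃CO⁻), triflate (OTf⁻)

Leaving-group ability tracks the stability of the departed species; conjugate-acid pKₐ is the usual yardstick (lower pKₐ → better LG).
triflate (OTf⁻): pKₐ(CF₃SO₃H (triflic acid)) ≈ -14
NO₃⁻: pKₐ(HNO₃) ≈ -1.3
azide: pKₐ(HN₃) ≈ 4.7
p-O₂N–C₆H₄–O⁻: pKₐ(p-nitrophenol) ≈ 7.2
tert-butoxide ((CH₃)₃CO⁻): pKₐ(t-BuOH) ≈ 18
CH₃⁻: pKₐ(CH₄) ≈ 48

triflate (OTf⁻) > NO₃⁻ > azide > p-O₂N–C₆H₄–O⁻ > tert-butoxide ((CH₃)₃CO⁻) > CH₃⁻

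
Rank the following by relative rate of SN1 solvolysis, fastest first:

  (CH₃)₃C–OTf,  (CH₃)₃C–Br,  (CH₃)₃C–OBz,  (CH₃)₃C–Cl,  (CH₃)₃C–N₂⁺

Same R in every case — rank the leaving groups.
Leaving-group ability tracks the stability of the departed species; conjugate-acid pKₐ is the usual yardstick (lower pKₐ → better LG).
(CH₃)₃C–N₂⁺ loses N₂: no meaningful conjugate acid; N₂ departs as an exceptionally stable neutral molecule
(CH₃)₃C–OTf loses OTf⁻: pKₐ(CF₃SO₃H (triflic acid)) ≈ -14
(CH₃)₃C–Br loses Br⁻: pKₐ(HBr) ≈ -9
(CH₃)₃C–Cl loses Cl⁻: pKₐ(HCl) ≈ -7
(CH₃)₃C–OBz loses PhCOO⁻: pKₐ(C₆H₅COOH) ≈ 4.2

(CH₃)₃C–N₂⁺ > (CH₃)₃C–OTf > (CH₃)₃C–Br > (CH₃)₃C–Cl > (CH₃)₃C–OBz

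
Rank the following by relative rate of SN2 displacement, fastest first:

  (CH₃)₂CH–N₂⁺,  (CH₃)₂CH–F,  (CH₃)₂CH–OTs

(CH₃)₂CH–N₂⁺ > (CH₃)₂CH–OTs > (CH₃)₂CH–F

Same R in every case — rank the leaving groups.
Leaving-group ability tracks the stability of the departed species; conjugate-acid pKₐ is the usual yardstick (lower pKₐ → better LG).
(CH₃)₂CH–N₂⁺ loses N₂: no meaningful conjugate acid; N₂ departs as an exceptionally stable neutral molecule
(CH₃)₂CH–OTs loses OTs⁻: pKₐ(p-CH₃C₆H₄SO₃H (TsOH)) ≈ -2.8
(CH₃)₂CH–F loses F⁻: pKₐ(HF) ≈ 3.2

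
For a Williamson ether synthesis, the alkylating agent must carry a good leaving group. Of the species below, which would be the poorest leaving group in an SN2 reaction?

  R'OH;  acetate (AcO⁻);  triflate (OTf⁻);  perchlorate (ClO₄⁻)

acetate (AcO⁻)

A good leaving group is a weak base: the lower the pKₐ of its conjugate acid, the more readily it departs.
triflate (OTf⁻): pKₐ(CF₃SO₃H (triflic acid)) ≈ -14
perchlorate (ClO₄⁻): pKₐ(HClO₄) ≈ -10
R'OH: pKₐ(R'OH₂⁺) ≈ -2.4
acetate (AcO⁻): pKₐ(CH₃COOH) ≈ 4.8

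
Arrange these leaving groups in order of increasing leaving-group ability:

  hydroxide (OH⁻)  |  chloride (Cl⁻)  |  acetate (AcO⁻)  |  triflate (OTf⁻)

hydroxide (OH⁻) < acetate (AcO⁻) < chloride (Cl⁻) < triflate (OTf⁻)

Rank by basicity of the departing species: weakest base leaves most easily.
triflate (OTf⁻): pKₐ(CF₃SO₃H (triflic acid)) ≈ -14 — charge spread over three oxygens and a CF₃ group; the premier leaving group in synthesis
chloride (Cl⁻): pKₐ(HCl) ≈ -7
acetate (AcO⁻): pKₐ(CH₃COOH) ≈ 4.8
hydroxide (OH⁻): pKₐ(H₂O) ≈ 15.7
The question asks for worst first, so the sequence is read in increasing leaving-group ability.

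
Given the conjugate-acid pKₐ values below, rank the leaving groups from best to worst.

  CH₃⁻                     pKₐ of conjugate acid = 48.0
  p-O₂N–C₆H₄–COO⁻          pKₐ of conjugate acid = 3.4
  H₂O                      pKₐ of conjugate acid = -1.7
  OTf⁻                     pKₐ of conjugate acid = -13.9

OTf⁻ > H₂O > p-O₂N–C₆H₄–COO⁻ > CH₃⁻

Lower conjugate-acid pKₐ ⇒ weaker base ⇒ better leaving group.
Sorting by the given values: OTf⁻ (-13.9), H₂O (-1.7), p-O₂N–C₆H₄–COO⁻ (3.4), CH₃⁻ (48.0).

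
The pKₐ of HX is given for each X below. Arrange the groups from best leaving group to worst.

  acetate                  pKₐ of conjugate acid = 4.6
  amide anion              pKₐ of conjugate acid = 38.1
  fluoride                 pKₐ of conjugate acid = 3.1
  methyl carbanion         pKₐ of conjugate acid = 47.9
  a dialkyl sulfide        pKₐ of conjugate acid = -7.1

a dialkyl sulfide > fluoride > acetate > amide anion > methyl carbanion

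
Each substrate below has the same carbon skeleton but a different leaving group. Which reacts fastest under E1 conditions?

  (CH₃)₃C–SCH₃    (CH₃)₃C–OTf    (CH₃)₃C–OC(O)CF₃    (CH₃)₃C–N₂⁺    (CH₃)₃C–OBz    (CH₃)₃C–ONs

The skeletons are identical, so relative rate is governed entirely by leaving-group ability.
Leaving-group ability tracks the stability of the departed species; conjugate-acid pKₐ is the usual yardstick (lower pKₐ → better LG).
(CH₃)₃C–N₂⁺ loses N₂: no meaningful conjugate acid; N₂ departs as an exceptionally stable neutral molecule
(CH₃)₃C–OTf loses OTf⁻: pKₐ(CF₃SO₃H (triflic acid)) ≈ -14
(CH₃)₃C–ONs loses ONs⁻: pKₐ(p-O₂NC₆H₄SO₃H) ≈ -3.5
(CH₃)₃C–OC(O)CF₃ loses CF₃COO⁻: pKₐ(CF₃COOH) ≈ 0.2
(CH₃)₃C–OBz loses PhCOO⁻: pKₐ(C₆H₅COOH) ≈ 4.2
(CH₃)₃C–SCH₃ loses RS⁻: pKₐ(RSH (a thiol)) ≈ 10.5

(CH₃)₃C–N₂⁺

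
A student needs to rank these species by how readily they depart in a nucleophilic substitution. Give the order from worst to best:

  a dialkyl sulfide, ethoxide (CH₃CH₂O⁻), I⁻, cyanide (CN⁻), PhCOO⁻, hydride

hydride < ethoxide (CH₃CH₂O⁻) < cyanide (CN⁻) < PhCOO⁻ < a dialkyl sulfide < I⁻

Rank by basicity of the departing species: weakest base leaves most easily.
I⁻: pKₐ(HI) ≈ -10 — large, highly polarisable; very weak base
a dialkyl sulfide: pKₐ(R'₂SH⁺) ≈ -7 — neutral; leaves from a sulfonium salt (R–SR'₂⁺)
PhCOO⁻: pKₐ(C₆H₅COOH) ≈ 4.2
cyanide (CN⁻): pKₐ(HCN) ≈ 9.2
ethoxide (CH₃CH₂O⁻): pKₐ(CH₃CH₂OH) ≈ 16 — strong base; alkoxides do not leave unassisted
hydride: pKₐ(H₂) ≈ 36
Reversing gives the worst-to-best order requested.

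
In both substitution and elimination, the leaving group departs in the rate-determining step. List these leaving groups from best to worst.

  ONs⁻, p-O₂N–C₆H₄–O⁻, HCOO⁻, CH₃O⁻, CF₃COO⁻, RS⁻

ONs⁻: pKₐ(p-O₂NC₆H₄SO₃H) ≈ -3.5
CF₃COO⁻: pKₐ(CF₃COOH) ≈ 0.2
HCOO⁻: pKₐ(HCOOH) ≈ 3.8
p-O₂N–C₆H₄–O⁻: pKₐ(p-nitrophenol) ≈ 7.2
RS⁻: pKₐ(RSH (a thiol)) ≈ 10.5
CH₃O⁻: pKₐ(CH₃OH) ≈ 15.5

ONs⁻ > CF₃COO⁻ > HCOO⁻ > p-O₂N–C₆H₄–O⁻ > RS⁻ > CH₃O⁻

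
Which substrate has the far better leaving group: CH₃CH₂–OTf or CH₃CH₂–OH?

From CH₃CH₂–OH the departing group would be OH⁻ (pKₐ(H₂O) ≈ 15.7). Strong base; essentially never leaves without prior activation.
From CH₃CH₂–OTf the leaving group is OTf⁻ (pKₐ(CF₃SO₃H (triflic acid)) ≈ -14). Charge spread over three oxygens and a CF₃ group; the premier leaving group in synthesis.
(In practice CH₃CH₂–OTf is made from CH₃CH₂–OH by treatment with Tf₂O / 2,6-lutidine, converting the hydroxyl into a triflate.)

CH₃CH₂–OTf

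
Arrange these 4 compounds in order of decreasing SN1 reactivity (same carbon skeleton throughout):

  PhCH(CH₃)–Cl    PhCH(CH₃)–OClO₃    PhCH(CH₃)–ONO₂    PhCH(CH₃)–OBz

PhCH(CH₃)–OClO₃ > PhCH(CH₃)–Cl > PhCH(CH₃)–ONO₂ > PhCH(CH₃)–OBz

With the same alkyl group throughout, only the leaving group differentiates the rates.
The more stable X⁻ (or X) is on its own — i.e. the weaker a base it is — the better a leaving group it makes.
PhCH(CH₃)–OClO₃ loses ClO₄⁻: pKₐ(HClO₄) ≈ -10
PhCH(CH₃)–Cl loses Cl⁻: pKₐ(HCl) ≈ -7
PhCH(CH₃)–ONO₂ loses NO₃⁻: pKₐ(HNO₃) ≈ -1.3
PhCH(CH₃)–OBz loses PhCOO⁻: pKₐ(C₆H₅COOH) ≈ 4.2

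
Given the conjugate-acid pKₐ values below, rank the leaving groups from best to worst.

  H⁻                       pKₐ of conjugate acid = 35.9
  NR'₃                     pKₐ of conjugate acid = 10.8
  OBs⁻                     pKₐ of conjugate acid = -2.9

OBs⁻ > NR'₃ > H⁻

Lower conjugate-acid pKₐ ⇒ weaker base ⇒ better leaving group.
Sorting by the given values: OBs⁻ (-2.9), NR'₃ (10.8), H⁻ (35.9).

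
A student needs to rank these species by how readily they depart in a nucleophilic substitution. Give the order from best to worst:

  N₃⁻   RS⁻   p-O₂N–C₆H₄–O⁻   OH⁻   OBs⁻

The more stable X⁻ (or X) is on its own — i.e. the weaker a base it is — the better a leaving group it makes.
OBs⁻: pKₐ(p-BrC₆H₄SO₃H) ≈ -2.8 — arenesulfonate with a p-bromo substituent
N₃⁻: pKₐ(HN₃) ≈ 4.7 — linear, resonance-stabilised
p-O₂N–C₆H₄–O⁻: pKₐ(p-nitrophenol) ≈ 7.2 — nitro group delocalises the charge; the classic chromogenic LG
RS⁻: pKₐ(RSH (a thiol)) ≈ 10.5
OH⁻: pKₐ(H₂O) ≈ 15.7 — strong base; essentially never leaves without prior activation

OBs⁻ > N₃⁻ > p-O₂N–C₆H₄–O⁻ > RS⁻ > OH⁻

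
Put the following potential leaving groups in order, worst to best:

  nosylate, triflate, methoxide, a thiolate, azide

methoxide < a thiolate < azide < nosylate < triflate

The more stable X⁻ (or X) is on its own — i.e. the weaker a base it is — the better a leaving group it makes.
triflate: pKₐ(CF₃SO₃H (triflic acid)) ≈ -14 — charge spread over three oxygens and a CF₃ group; the premier leaving group in synthesis
nosylate: pKₐ(p-O₂NC₆H₄SO₃H) ≈ -3.5 — p-nitro group further stabilises the sulfonate
azide: pKₐ(HN₃) ≈ 4.7 — linear, resonance-stabilised
a thiolate: pKₐ(RSH (a thiol)) ≈ 10.5
methoxide: pKₐ(CH₃OH) ≈ 15.5 — strong base; alkoxides do not leave unassisted
The question asks for worst first, so the sequence is read in increasing leaving-group ability.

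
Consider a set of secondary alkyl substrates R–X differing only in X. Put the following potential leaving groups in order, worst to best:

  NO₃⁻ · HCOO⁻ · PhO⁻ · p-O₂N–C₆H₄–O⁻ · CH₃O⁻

A good leaving group is a weak base: the lower the pKₐ of its conjugate acid, the more readily it departs.
NO₃⁻: pKₐ(HNO₃) ≈ -1.3
HCOO⁻: pKₐ(HCOOH) ≈ 3.8
p-O₂N–C₆H₄–O⁻: pKₐ(p-nitrophenol) ≈ 7.2
PhO⁻: pKₐ(C₆H₅OH (phenol)) ≈ 10
CH₃O⁻: pKₐ(CH₃OH) ≈ 15.5
The question asks for worst first, so the sequence is read in increasing leaving-group ability.

CH₃O⁻ < PhO⁻ < p-O₂N–C₆H₄–O⁻ < HCOO⁻ < NO₃⁻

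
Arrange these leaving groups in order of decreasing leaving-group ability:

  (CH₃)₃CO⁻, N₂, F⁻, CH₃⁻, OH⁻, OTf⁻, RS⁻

The more stable X⁻ (or X) is on its own — i.e. the weaker a base it is — the better a leaving group it makes.
N₂: no meaningful conjugate acid; N₂ departs as an exceptionally stable neutral molecule
OTf⁻: pKₐ(CF₃SO₃H (triflic acid)) ≈ -14 — charge spread over three oxygens and a CF₃ group; the premier leaving group in synthesis
F⁻: pKₐ(HF) ≈ 3.2 — small and strongly basic; the poor halide leaving group
RS⁻: pKₐ(RSH (a thiol)) ≈ 10.5 — moderately basic; rarely leaves without activation
OH⁻: pKₐ(H₂O) ≈ 15.7 — strong base; essentially never leaves without prior activation
(CH₃)₃CO⁻: pKₐ(t-BuOH) ≈ 18
CH₃⁻: pKₐ(CH₄) ≈ 48

N₂ > OTf⁻ > F⁻ > RS⁻ > OH⁻ > (CH₃)₃CO⁻ > CH₃⁻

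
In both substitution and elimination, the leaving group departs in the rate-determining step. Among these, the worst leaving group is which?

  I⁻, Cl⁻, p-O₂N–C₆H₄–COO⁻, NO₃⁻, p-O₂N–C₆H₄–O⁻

I⁻: pKₐ(HI) ≈ -10
Cl⁻: pKₐ(HCl) ≈ -7
NO₃⁻: pKₐ(HNO₃) ≈ -1.3
p-O₂N–C₆H₄–COO⁻: pKₐ(p-nitrobenzoic acid) ≈ 3.4
p-O₂N–C₆H₄–O⁻: pKₐ(p-nitrophenol) ≈ 7.2

p-O₂N–C₆H₄–O⁻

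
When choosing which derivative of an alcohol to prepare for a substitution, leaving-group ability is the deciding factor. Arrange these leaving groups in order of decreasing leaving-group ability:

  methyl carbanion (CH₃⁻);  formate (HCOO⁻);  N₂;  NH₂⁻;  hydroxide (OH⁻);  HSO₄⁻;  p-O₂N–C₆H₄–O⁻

A good leaving group is a weak base: the lower the pKₐ of its conjugate acid, the more readily it departs.
N₂: no meaningful conjugate acid; N₂ departs as an exceptionally stable neutral molecule
HSO₄⁻: pKₐ(H₂SO₄) ≈ -3
formate (HCOO⁻): pKₐ(HCOOH) ≈ 3.8
p-O₂N–C₆H₄–O⁻: pKₐ(p-nitrophenol) ≈ 7.2
hydroxide (OH⁻): pKₐ(H₂O) ≈ 15.7
NH₂⁻: pKₐ(NH₃) ≈ 38
methyl carbanion (CH₃⁻): pKₐ(CH₄) ≈ 48

N₂ > HSO₄⁻ > formate (HCOO⁻) > p-O₂N–C₆H₄–O⁻ > hydroxide (OH⁻) > NH₂⁻ > methyl carbanion (CH₃⁻)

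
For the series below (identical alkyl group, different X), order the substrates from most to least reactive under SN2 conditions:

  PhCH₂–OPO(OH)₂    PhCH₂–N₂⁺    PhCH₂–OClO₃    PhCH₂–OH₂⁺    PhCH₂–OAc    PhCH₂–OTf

PhCH₂–N₂⁺ > PhCH₂–OTf > PhCH₂–OClO₃ > PhCH₂–OH₂⁺ > PhCH₂–OPO(OH)₂ > PhCH₂–OAc

With the same alkyl group throughout, only the leaving group differentiates the rates.
A good leaving group is a weak base: the lower the pKₐ of its conjugate acid, the more readily it departs.
PhCH₂–N₂⁺ loses N₂: no meaningful conjugate acid; N₂ departs as an exceptionally stable neutral molecule
PhCH₂–OTf loses OTf⁻: pKₐ(CF₃SO₃H (triflic acid)) ≈ -14
PhCH₂–OClO₃ loses ClO₄⁻: pKₐ(HClO₄) ≈ -10
PhCH₂–OH₂⁺ loses H₂O: pKₐ(H₃O⁺) ≈ -1.7
PhCH₂–OPO(OH)₂ loses H₂PO₄⁻: pKₐ(H₃PO₄) ≈ 2.1
PhCH₂–OAc loses AcO⁻: pKₐ(CH₃COOH) ≈ 4.8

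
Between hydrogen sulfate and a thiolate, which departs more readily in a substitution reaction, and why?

hydrogen sulfate is the better leaving group.
pKₐ(H₂SO₄) ≈ -3 versus pKₐ(RSH (a thiol)) ≈ 10.5: hydrogen sulfate is the much weaker base.
Conjugate base of a strong mineral acid.

hydrogen sulfate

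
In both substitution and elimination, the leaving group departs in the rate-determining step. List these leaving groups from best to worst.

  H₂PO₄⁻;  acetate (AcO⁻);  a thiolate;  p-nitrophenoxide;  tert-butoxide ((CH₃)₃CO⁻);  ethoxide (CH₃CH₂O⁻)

H₂PO₄⁻: pKₐ(H₃PO₄) ≈ 2.1
acetate (AcO⁻): pKₐ(CH₃COOH) ≈ 4.8 — resonance-stabilised but still a weak base
p-nitrophenoxide: pKₐ(p-nitrophenol) ≈ 7.2 — nitro group delocalises the charge; the classic chromogenic LG
a thiolate: pKₐ(RSH (a thiol)) ≈ 10.5
ethoxide (CH₃CH₂O⁻): pKₐ(CH₃CH₂OH) ≈ 16
tert-butoxide ((CH₃)₃CO⁻): pKₐ(t-BuOH) ≈ 18 — bulky, strongly basic alkoxide

H₂PO₄⁻ > acetate (AcO⁻) > p-nitrophenoxide > a thiolate > ethoxide (CH₃CH₂O⁻) > tert-butoxide ((CH₃)₃CO⁻)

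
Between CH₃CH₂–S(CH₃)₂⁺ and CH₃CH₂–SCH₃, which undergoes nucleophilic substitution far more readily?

From CH₃CH₂–SCH₃ the departing group would be RS⁻ (pKₐ(RSH (a thiol)) ≈ 10.5). Moderately basic; rarely leaves without activation.
From CH₃CH₂–S(CH₃)₂⁺ the leaving group is SR'₂ (pKₐ(R'₂SH⁺) ≈ -7). Neutral; leaves from a sulfonium salt (R–SR'₂⁺).
(In practice CH₃CH₂–S(CH₃)₂⁺ is made from CH₃CH₂–SCH₃ by S-methylation with CH₃I, allowing neutral dimethyl sulfide, rather than methanethiolate, to depart.)

CH₃CH₂–S(CH₃)₂⁺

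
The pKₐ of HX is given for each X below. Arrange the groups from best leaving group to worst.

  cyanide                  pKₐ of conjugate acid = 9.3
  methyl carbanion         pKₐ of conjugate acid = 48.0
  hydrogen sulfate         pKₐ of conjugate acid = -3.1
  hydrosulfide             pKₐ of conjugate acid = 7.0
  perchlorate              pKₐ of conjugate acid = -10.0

Lower conjugate-acid pKₐ ⇒ weaker base ⇒ better leaving group.
Sorting by the given values: perchlorate (-10.0), hydrogen sulfate (-3.1), hydrosulfide (7.0), cyanide (9.3), methyl carbanion (48.0).

perchlorate > hydrogen sulfate > hydrosulfide > cyanide > methyl carbanion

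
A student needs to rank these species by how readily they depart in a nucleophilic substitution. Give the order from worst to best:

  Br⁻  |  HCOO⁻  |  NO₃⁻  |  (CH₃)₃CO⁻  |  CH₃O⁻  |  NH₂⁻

NH₂⁻ < (CH₃)₃CO⁻ < CH₃O⁻ < HCOO⁻ < NO₃⁻ < Br⁻

Br⁻: pKₐ(HBr) ≈ -9
NO₃⁻: pKₐ(HNO₃) ≈ -1.3 — resonance-delocalised over three oxygens
HCOO⁻: pKₐ(HCOOH) ≈ 3.8 — resonance-stabilised carboxylate
CH₃O⁻: pKₐ(CH₃OH) ≈ 15.5 — strong base; alkoxides do not leave unassisted
(CH₃)₃CO⁻: pKₐ(t-BuOH) ≈ 18 — bulky, strongly basic alkoxide
NH₂⁻: pKₐ(NH₃) ≈ 38 — extremely strong base; never a leaving group
Reversing gives the worst-to-best order requested.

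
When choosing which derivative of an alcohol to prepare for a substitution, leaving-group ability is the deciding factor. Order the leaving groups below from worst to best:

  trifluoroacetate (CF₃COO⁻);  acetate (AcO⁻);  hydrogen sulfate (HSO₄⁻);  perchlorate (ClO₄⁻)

Leaving-group ability tracks the stability of the departed species; conjugate-acid pKₐ is the usual yardstick (lower pKₐ → better LG).
perchlorate (ClO₄⁻): pKₐ(HClO₄) ≈ -10 — extremely weak base; rarely used for safety reasons
hydrogen sulfate (HSO₄⁻): pKₐ(H₂SO₄) ≈ -3 — conjugate base of a strong mineral acid
trifluoroacetate (CF₃COO⁻): pKₐ(CF₃COOH) ≈ 0.2
acetate (AcO⁻): pKₐ(CH₃COOH) ≈ 4.8
The question asks for worst first, so the sequence is read in increasing leaving-group ability.

acetate (AcO⁻) < trifluoroacetate (CF₃COO⁻) < hydrogen sulfate (HSO₄⁻) < perchlorate (ClO₄⁻)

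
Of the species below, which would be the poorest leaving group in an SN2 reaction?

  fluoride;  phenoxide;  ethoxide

ethoxide

The more stable X⁻ (or X) is on its own — i.e. the weaker a base it is — the better a leaving group it makes.
fluoride: pKₐ(HF) ≈ 3.2
phenoxide: pKₐ(C₆H₅OH (phenol)) ≈ 10
ethoxide: pKₐ(CH₃CH₂OH) ≈ 16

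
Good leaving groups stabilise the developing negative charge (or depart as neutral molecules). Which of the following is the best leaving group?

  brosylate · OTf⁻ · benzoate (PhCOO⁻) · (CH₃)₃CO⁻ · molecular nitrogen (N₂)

A good leaving group is a weak base: the lower the pKₐ of its conjugate acid, the more readily it departs.
molecular nitrogen (N₂): no meaningful conjugate acid; N₂ departs as an exceptionally stable neutral molecule
OTf⁻: pKₐ(CF₃SO₃H (triflic acid)) ≈ -14
brosylate: pKₐ(p-BrC₆H₄SO₃H) ≈ -2.8
benzoate (PhCOO⁻): pKₐ(C₆H₅COOH) ≈ 4.2
(CH₃)₃CO⁻: pKₐ(t-BuOH) ≈ 18

molecular nitrogen (N₂)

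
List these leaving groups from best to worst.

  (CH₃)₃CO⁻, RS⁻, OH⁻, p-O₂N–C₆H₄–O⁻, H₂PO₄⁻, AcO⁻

Rank by basicity of the departing species: weakest base leaves most easily.
H₂PO₄⁻: pKₐ(H₃PO₄) ≈ 2.1
AcO⁻: pKₐ(CH₃COOH) ≈ 4.8
p-O₂N–C₆H₄–O⁻: pKₐ(p-nitrophenol) ≈ 7.2
RS⁻: pKₐ(RSH (a thiol)) ≈ 10.5
OH⁻: pKₐ(H₂O) ≈ 15.7
(CH₃)₃CO⁻: pKₐ(t-BuOH) ≈ 18

H₂PO₄⁻ > AcO⁻ > p-O₂N–C₆H₄–O⁻ > RS⁻ > OH⁻ > (CH₃)₃CO⁻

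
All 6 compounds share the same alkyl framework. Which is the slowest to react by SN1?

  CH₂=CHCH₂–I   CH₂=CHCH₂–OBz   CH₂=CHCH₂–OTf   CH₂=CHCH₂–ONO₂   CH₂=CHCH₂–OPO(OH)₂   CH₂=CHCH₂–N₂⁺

CH₂=CHCH₂–OBz

With the same alkyl group throughout, only the leaving group differentiates the rates.
A good leaving group is a weak base: the lower the pKₐ of its conjugate acid, the more readily it departs.
CH₂=CHCH₂–N₂⁺ loses N₂: no meaningful conjugate acid; N₂ departs as an exceptionally stable neutral molecule
CH₂=CHCH₂–OTf loses OTf⁻: pKₐ(CF₃SO₃H (triflic acid)) ≈ -14
CH₂=CHCH₂–I loses I⁻: pKₐ(HI) ≈ -10
CH₂=CHCH₂–ONO₂ loses NO₃⁻: pKₐ(HNO₃) ≈ -1.3
CH₂=CHCH₂–OPO(OH)₂ loses H₂PO₄⁻: pKₐ(H₃PO₄) ≈ 2.1
CH₂=CHCH₂–OBz loses PhCOO⁻: pKₐ(C₆H₅COOH) ≈ 4.2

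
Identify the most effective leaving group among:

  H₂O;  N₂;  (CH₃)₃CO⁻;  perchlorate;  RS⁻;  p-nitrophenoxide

N₂

Leaving-group ability tracks the stability of the departed species; conjugate-acid pKₐ is the usual yardstick (lower pKₐ → better LG).
N₂: no meaningful conjugate acid; N₂ departs as an exceptionally stable neutral molecule
perchlorate: pKₐ(HClO₄) ≈ -10
H₂O: pKₐ(H₃O⁺) ≈ -1.7
p-nitrophenoxide: pKₐ(p-nitrophenol) ≈ 7.2
RS⁻: pKₐ(RSH (a thiol)) ≈ 10.5
(CH₃)₃CO⁻: pKₐ(t-BuOH) ≈ 18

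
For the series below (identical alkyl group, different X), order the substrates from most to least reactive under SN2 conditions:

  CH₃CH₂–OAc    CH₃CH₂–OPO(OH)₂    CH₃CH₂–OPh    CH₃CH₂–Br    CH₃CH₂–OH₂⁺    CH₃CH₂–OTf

CH₃CH₂–OTf > CH₃CH₂–Br > CH₃CH₂–OH₂⁺ > CH₃CH₂–OPO(OH)₂ > CH₃CH₂–OAc > CH₃CH₂–OPh

The skeletons are identical, so relative rate is governed entirely by leaving-group ability.
A good leaving group is a weak base: the lower the pKₐ of its conjugate acid, the more readily it departs.
CH₃CH₂–OTf loses OTf⁻: pKₐ(CF₃SO₃H (triflic acid)) ≈ -14
CH₃CH₂–Br loses Br⁻: pKₐ(HBr) ≈ -9
CH₃CH₂–OH₂⁺ loses H₂O: pKₐ(H₃O⁺) ≈ -1.7
CH₃CH₂–OPO(OH)₂ loses H₂PO₄⁻: pKₐ(H₃PO₄) ≈ 2.1
CH₃CH₂–OAc loses AcO⁻: pKₐ(CH₃COOH) ≈ 4.8
CH₃CH₂–OPh loses PhO⁻: pKₐ(C₆H₅OH (phenol)) ≈ 10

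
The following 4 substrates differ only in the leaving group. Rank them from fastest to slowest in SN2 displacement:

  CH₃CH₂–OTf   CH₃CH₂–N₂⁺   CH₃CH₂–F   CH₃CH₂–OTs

CH₃CH₂–N₂⁺ > CH₃CH₂–OTf > CH₃CH₂–OTs > CH₃CH₂–F

The skeletons are identical, so relative rate is governed entirely by leaving-group ability.
The more stable X⁻ (or X) is on its own — i.e. the weaker a base it is — the better a leaving group it makes.
CH₃CH₂–N₂⁺ loses N₂: no meaningful conjugate acid; N₂ departs as an exceptionally stable neutral molecule
CH₃CH₂–OTf loses OTf⁻: pKₐ(CF₃SO₃H (triflic acid)) ≈ -14
CH₃CH₂–OTs loses OTs⁻: pKₐ(p-CH₃C₆H₄SO₃H (TsOH)) ≈ -2.8
CH₃CH₂–F loses F⁻: pKₐ(HF) ≈ 3.2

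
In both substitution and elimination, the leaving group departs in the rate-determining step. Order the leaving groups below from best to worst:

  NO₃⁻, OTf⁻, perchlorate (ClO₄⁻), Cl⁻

OTf⁻ > perchlorate (ClO₄⁻) > Cl⁻ > NO₃⁻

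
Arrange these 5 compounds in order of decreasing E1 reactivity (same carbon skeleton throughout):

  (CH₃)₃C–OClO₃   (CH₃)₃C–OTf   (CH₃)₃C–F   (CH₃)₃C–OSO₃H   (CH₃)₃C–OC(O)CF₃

Same R in every case — rank the leaving groups.
The more stable X⁻ (or X) is on its own — i.e. the weaker a base it is — the better a leaving group it makes.
(CH₃)₃C–OTf loses OTf⁻: pKₐ(CF₃SO₃H (triflic acid)) ≈ -14
(CH₃)₃C–OClO₃ loses ClO₄⁻: pKₐ(HClO₄) ≈ -10
(CH₃)₃C–OSO₃H loses HSO₄⁻: pKₐ(H₂SO₄) ≈ -3
(CH₃)₃C–OC(O)CF₃ loses CF₃COO⁻: pKₐ(CF₃COOH) ≈ 0.2
(CH₃)₃C–F loses F⁻: pKₐ(HF) ≈ 3.2

(CH₃)₃C–OTf > (CH₃)₃C–OClO₃ > (CH₃)₃C–OSO₃H > (CH₃)₃C–OC(O)CF₃ > (CH₃)₃C–F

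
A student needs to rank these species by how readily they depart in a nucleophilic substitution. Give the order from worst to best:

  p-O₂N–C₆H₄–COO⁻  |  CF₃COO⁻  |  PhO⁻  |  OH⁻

CF₃COO⁻: pKₐ(CF₃COOH) ≈ 0.2 — strongly electron-withdrawing CF₃ stabilises the carboxylate
p-O₂N–C₆H₄–COO⁻: pKₐ(p-nitrobenzoic acid) ≈ 3.4
PhO⁻: pKₐ(C₆H₅OH (phenol)) ≈ 10
OH⁻: pKₐ(H₂O) ≈ 15.7 — strong base; essentially never leaves without prior activation
The question asks for worst first, so the sequence is read in increasing leaving-group ability.

OH⁻ < PhO⁻ < p-O₂N–C₆H₄–COO⁻ < CF₃COO⁻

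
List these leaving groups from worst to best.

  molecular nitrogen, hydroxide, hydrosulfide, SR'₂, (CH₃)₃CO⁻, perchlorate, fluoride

Leaving-group ability tracks the stability of the departed species; conjugate-acid pKₐ is the usual yardstick (lower pKₐ → better LG).
molecular nitrogen: no meaningful conjugate acid; N₂ departs as an exceptionally stable neutral molecule
perchlorate: pKₐ(HClO₄) ≈ -10 — extremely weak base; rarely used for safety reasons
SR'₂: pKₐ(R'₂SH⁺) ≈ -7
fluoride: pKₐ(HF) ≈ 3.2 — small and strongly basic; the poor halide leaving group
hydrosulfide: pKₐ(H₂S) ≈ 7 — larger and more polarisable than the oxygen analogue
hydroxide: pKₐ(H₂O) ≈ 15.7 — strong base; essentially never leaves without prior activation
(CH₃)₃CO⁻: pKₐ(t-BuOH) ≈ 18 — bulky, strongly basic alkoxide
Listed from poorest to best leaving group as asked.

(CH₃)₃CO⁻ < hydroxide < hydrosulfide < fluoride < SR'₂ < perchlorate < molecular nitrogen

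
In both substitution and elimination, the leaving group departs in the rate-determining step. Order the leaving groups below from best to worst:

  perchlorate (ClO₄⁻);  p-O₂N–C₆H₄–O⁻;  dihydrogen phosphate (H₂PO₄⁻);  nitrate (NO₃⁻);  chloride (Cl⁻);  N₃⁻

perchlorate (ClO₄⁻) > chloride (Cl⁻) > nitrate (NO₃⁻) > dihydrogen phosphate (H₂PO₄⁻) > N₃⁻ > p-O₂N–C₆H₄–O⁻

perchlorate (ClO₄⁻): pKₐ(HClO₄) ≈ -10 — extremely weak base; rarely used for safety reasons
chloride (Cl⁻): pKₐ(HCl) ≈ -7 — moderately weak base
nitrate (NO₃⁻): pKₐ(HNO₃) ≈ -1.3
dihydrogen phosphate (H₂PO₄⁻): pKₐ(H₃PO₄) ≈ 2.1
N₃⁻: pKₐ(HN₃) ≈ 4.7 — linear, resonance-stabilised
p-O₂N–C₆H₄–O⁻: pKₐ(p-nitrophenol) ≈ 7.2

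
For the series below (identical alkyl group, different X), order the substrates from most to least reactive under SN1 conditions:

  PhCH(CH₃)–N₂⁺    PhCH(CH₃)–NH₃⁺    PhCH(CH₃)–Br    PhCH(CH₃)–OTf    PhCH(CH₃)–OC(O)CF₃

PhCH(CH₃)–N₂⁺ > PhCH(CH₃)–OTf > PhCH(CH₃)–Br > PhCH(CH₃)–OC(O)CF₃ > PhCH(CH₃)–NH₃⁺

With the same alkyl group throughout, only the leaving group differentiates the rates.
The more stable X⁻ (or X) is on its own — i.e. the weaker a base it is — the better a leaving group it makes.
PhCH(CH₃)–N₂⁺ loses N₂: no meaningful conjugate acid; N₂ departs as an exceptionally stable neutral molecule
PhCH(CH₃)–OTf loses OTf⁻: pKₐ(CF₃SO₃H (triflic acid)) ≈ -14
PhCH(CH₃)–Br loses Br⁻: pKₐ(HBr) ≈ -9
PhCH(CH₃)–OC(O)CF₃ loses CF₃COO⁻: pKₐ(CF₃COOH) ≈ 0.2
PhCH(CH₃)–NH₃⁺ loses NH₃: pKₐ(NH₄⁺) ≈ 9.2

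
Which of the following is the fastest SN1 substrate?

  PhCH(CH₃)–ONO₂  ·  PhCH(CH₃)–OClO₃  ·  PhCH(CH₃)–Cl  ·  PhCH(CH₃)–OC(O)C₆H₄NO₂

Identical carbon frameworks mean the comparison reduces to leaving-group quality.
Rank by basicity of the departing species: weakest base leaves most easily.
PhCH(CH₃)–OClO₃ loses ClO₄⁻: pKₐ(HClO₄) ≈ -10
PhCH(CH₃)–Cl loses Cl⁻: pKₐ(HCl) ≈ -7
PhCH(CH₃)–ONO₂ loses NO₃⁻: pKₐ(HNO₃) ≈ -1.3
PhCH(CH₃)–OC(O)C₆H₄NO₂ loses p-O₂N–C₆H₄–COO⁻: pKₐ(p-nitrobenzoic acid) ≈ 3.4

PhCH(CH₃)–OClO₃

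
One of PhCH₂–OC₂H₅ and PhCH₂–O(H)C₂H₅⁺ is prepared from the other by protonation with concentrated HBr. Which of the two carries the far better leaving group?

PhCH₂–O(H)C₂H₅⁺

From PhCH₂–OC₂H₅ the departing group would be CH₃CH₂O⁻ (pKₐ(CH₃CH₂OH) ≈ 16). Strong base; alkoxides do not leave unassisted.
From PhCH₂–O(H)C₂H₅⁺ the leaving group is R'OH (pKₐ(R'OH₂⁺) ≈ -2.4). Neutral; leaves from a protonated ether (an oxonium ion, R–O(H)R'⁺).
Protonation with concentrated HBr works by allowing neutral ethanol, rather than ethoxide, to depart, making PhCH₂–O(H)C₂H₅⁺ enormously more reactive.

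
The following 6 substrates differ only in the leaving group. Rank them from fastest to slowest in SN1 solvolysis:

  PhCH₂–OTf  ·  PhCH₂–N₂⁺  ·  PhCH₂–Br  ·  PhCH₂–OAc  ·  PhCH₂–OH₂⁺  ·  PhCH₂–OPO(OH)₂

PhCH₂–N₂⁺ > PhCH₂–OTf > PhCH₂–Br > PhCH₂–OH₂⁺ > PhCH₂–OPO(OH)₂ > PhCH₂–OAc

Identical carbon frameworks mean the comparison reduces to leaving-group quality.
Leaving-group ability tracks the stability of the departed species; conjugate-acid pKₐ is the usual yardstick (lower pKₐ → better LG).
PhCH₂–N₂⁺ loses N₂: no meaningful conjugate acid; N₂ departs as an exceptionally stable neutral molecule
PhCH₂–OTf loses OTf⁻: pKₐ(CF₃SO₃H (triflic acid)) ≈ -14
PhCH₂–Br loses Br⁻: pKₐ(HBr) ≈ -9
PhCH₂–OH₂⁺ loses H₂O: pKₐ(H₃O⁺) ≈ -1.7
PhCH₂–OPO(OH)₂ loses H₂PO₄⁻: pKₐ(H₃PO₄) ≈ 2.1
PhCH₂–OAc loses AcO⁻: pKₐ(CH₃COOH) ≈ 4.8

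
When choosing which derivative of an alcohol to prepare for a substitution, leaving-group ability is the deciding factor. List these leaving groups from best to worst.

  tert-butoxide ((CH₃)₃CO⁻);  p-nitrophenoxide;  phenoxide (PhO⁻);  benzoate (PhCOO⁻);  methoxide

A good leaving group is a weak base: the lower the pKₐ of its conjugate acid, the more readily it departs.
benzoate (PhCOO⁻): pKₐ(C₆H₅COOH) ≈ 4.2
p-nitrophenoxide: pKₐ(p-nitrophenol) ≈ 7.2
phenoxide (PhO⁻): pKₐ(C₆H₅OH (phenol)) ≈ 10
methoxide: pKₐ(CH₃OH) ≈ 15.5
tert-butoxide ((CH₃)₃CO⁻): pKₐ(t-BuOH) ≈ 18

benzoate (PhCOO⁻) > p-nitrophenoxide > phenoxide (PhO⁻) > methoxide > tert-butoxide ((CH₃)₃CO⁻)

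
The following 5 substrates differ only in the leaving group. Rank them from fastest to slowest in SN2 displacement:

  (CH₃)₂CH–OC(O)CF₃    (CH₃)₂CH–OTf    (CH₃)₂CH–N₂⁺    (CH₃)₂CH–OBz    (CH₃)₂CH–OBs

Identical carbon frameworks mean the comparison reduces to leaving-group quality.
A good leaving group is a weak base: the lower the pKₐ of its conjugate acid, the more readily it departs.
(CH₃)₂CH–N₂⁺ loses N₂: no meaningful conjugate acid; N₂ departs as an exceptionally stable neutral molecule
(CH₃)₂CH–OTf loses OTf⁻: pKₐ(CF₃SO₃H (triflic acid)) ≈ -14
(CH₃)₂CH–OBs loses OBs⁻: pKₐ(p-BrC₆H₄SO₃H) ≈ -2.8
(CH₃)₂CH–OC(O)CF₃ loses CF₃COO⁻: pKₐ(CF₃COOH) ≈ 0.2
(CH₃)₂CH–OBz loses PhCOO⁻: pKₐ(C₆H₅COOH) ≈ 4.2

(CH₃)₂CH–N₂⁺ > (CH₃)₂CH–OTf > (CH₃)₂CH–OBs > (CH₃)₂CH–OC(O)CF₃ > (CH₃)₂CH–OBz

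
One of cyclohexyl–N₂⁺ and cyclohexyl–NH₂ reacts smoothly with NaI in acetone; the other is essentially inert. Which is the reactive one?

From cyclohexyl–NH₂ the departing group would be NH₂⁻ (pKₐ(NH₃) ≈ 38). Extremely strong base; never a leaving group.
From cyclohexyl–N₂⁺ the leaving group is N₂ (no meaningful conjugate acid; N₂ departs as an exceptionally stable neutral molecule).
(In practice cyclohexyl–N₂⁺ is made from cyclohexyl–NH₂ by diazotisation (NaNO₂ / HCl, 0 °C), generating a diazonium salt that expels N₂.)

cyclohexyl–N₂⁺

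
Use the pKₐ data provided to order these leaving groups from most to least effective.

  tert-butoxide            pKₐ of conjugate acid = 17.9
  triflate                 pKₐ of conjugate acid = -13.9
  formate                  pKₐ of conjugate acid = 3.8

triflate > formate > tert-butoxide

Lower conjugate-acid pKₐ ⇒ weaker base ⇒ better leaving group.
Sorting by the given values: triflate (-13.9), formate (3.8), tert-butoxide (17.9).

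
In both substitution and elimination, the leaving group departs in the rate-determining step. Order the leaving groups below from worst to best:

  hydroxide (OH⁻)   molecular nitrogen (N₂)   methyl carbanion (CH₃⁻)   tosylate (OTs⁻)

molecular nitrogen (N₂): no meaningful conjugate acid; N₂ departs as an exceptionally stable neutral molecule
tosylate (OTs⁻): pKₐ(p-CH₃C₆H₄SO₃H (TsOH)) ≈ -2.8 — resonance-delocalised arenesulfonate
hydroxide (OH⁻): pKₐ(H₂O) ≈ 15.7 — strong base; essentially never leaves without prior activation
methyl carbanion (CH₃⁻): pKₐ(CH₄) ≈ 48 — unstabilised carbanion; the worst conceivable leaving group
The question asks for worst first, so the sequence is read in increasing leaving-group ability.

methyl carbanion (CH₃⁻) < hydroxide (OH⁻) < tosylate (OTs⁻) < molecular nitrogen (N₂)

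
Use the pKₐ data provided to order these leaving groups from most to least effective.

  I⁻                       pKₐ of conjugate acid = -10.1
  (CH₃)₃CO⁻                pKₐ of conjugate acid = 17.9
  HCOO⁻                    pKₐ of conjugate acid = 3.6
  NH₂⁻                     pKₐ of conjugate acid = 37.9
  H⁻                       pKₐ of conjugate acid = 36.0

Lower conjugate-acid pKₐ ⇒ weaker base ⇒ better leaving group.
Sorting by the given values: I⁻ (-10.1), HCOO⁻ (3.6), (CH₃)₃CO⁻ (17.9), H⁻ (36.0), NH₂⁻ (37.9).

I⁻ > HCOO⁻ > (CH₃)₃CO⁻ > H⁻ > NH₂⁻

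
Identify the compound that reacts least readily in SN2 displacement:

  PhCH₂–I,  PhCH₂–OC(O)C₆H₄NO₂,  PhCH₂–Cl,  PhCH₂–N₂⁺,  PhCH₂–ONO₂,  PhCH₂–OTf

PhCH₂–OC(O)C₆H₄NO₂

With the same alkyl group throughout, only the leaving group differentiates the rates.
Leaving-group ability tracks the stability of the departed species; conjugate-acid pKₐ is the usual yardstick (lower pKₐ → better LG).
PhCH₂–N₂⁺ loses N₂: no meaningful conjugate acid; N₂ departs as an exceptionally stable neutral molecule
PhCH₂–OTf loses OTf⁻: pKₐ(CF₃SO₃H (triflic acid)) ≈ -14
PhCH₂–I loses I⁻: pKₐ(HI) ≈ -10
PhCH₂–Cl loses Cl⁻: pKₐ(HCl) ≈ -7
PhCH₂–ONO₂ loses NO₃⁻: pKₐ(HNO₃) ≈ -1.3
PhCH₂–OC(O)C₆H₄NO₂ loses p-O₂N–C₆H₄–COO⁻: pKₐ(p-nitrobenzoic acid) ≈ 3.4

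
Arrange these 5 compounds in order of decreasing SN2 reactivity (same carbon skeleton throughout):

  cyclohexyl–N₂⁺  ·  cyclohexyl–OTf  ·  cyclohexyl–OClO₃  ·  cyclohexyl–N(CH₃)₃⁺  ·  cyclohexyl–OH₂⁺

cyclohexyl–N₂⁺ > cyclohexyl–OTf > cyclohexyl–OClO₃ > cyclohexyl–OH₂⁺ > cyclohexyl–N(CH₃)₃⁺

Identical carbon frameworks mean the comparison reduces to leaving-group quality.
A good leaving group is a weak base: the lower the pKₐ of its conjugate acid, the more readily it departs.
cyclohexyl–N₂⁺ loses N₂: no meaningful conjugate acid; N₂ departs as an exceptionally stable neutral molecule
cyclohexyl–OTf loses OTf⁻: pKₐ(CF₃SO₃H (triflic acid)) ≈ -14
cyclohexyl–OClO₃ loses ClO₄⁻: pKₐ(HClO₄) ≈ -10
cyclohexyl–OH₂⁺ loses H₂O: pKₐ(H₃O⁺) ≈ -1.7
cyclohexyl–N(CH₃)₃⁺ loses NR'₃: pKₐ(R'₃NH⁺) ≈ 10.7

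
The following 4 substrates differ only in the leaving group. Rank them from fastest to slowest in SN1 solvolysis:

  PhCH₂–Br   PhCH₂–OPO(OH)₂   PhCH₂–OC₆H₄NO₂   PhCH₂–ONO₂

The skeletons are identical, so relative rate is governed entirely by leaving-group ability.
A good leaving group is a weak base: the lower the pKₐ of its conjugate acid, the more readily it departs.
PhCH₂–Br loses Br⁻: pKₐ(HBr) ≈ -9
PhCH₂–ONO₂ loses NO₃⁻: pKₐ(HNO₃) ≈ -1.3
PhCH₂–OPO(OH)₂ loses H₂PO₄⁻: pKₐ(H₃PO₄) ≈ 2.1
PhCH₂–OC₆H₄NO₂ loses p-O₂N–C₆H₄–O⁻: pKₐ(p-nitrophenol) ≈ 7.2

PhCH₂–Br > PhCH₂–ONO₂ > PhCH₂–OPO(OH)₂ > PhCH₂–OC₆H₄NO₂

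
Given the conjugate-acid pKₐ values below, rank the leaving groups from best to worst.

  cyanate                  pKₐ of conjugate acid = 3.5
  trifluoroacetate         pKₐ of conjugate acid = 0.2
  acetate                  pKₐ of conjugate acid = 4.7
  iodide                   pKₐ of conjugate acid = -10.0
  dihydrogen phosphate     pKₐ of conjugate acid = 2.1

iodide > trifluoroacetate > dihydrogen phosphate > cyanate > acetate

Lower conjugate-acid pKₐ ⇒ weaker base ⇒ better leaving group.
Sorting by the given values: iodide (-10.0), trifluoroacetate (0.2), dihydrogen phosphate (2.1), cyanate (3.5), acetate (4.7).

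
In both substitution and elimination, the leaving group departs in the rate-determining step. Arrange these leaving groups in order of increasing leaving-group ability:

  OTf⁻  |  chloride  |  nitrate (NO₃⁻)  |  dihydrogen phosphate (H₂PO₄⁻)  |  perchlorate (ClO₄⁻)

dihydrogen phosphate (H₂PO₄⁻) < nitrate (NO₃⁻) < chloride < perchlorate (ClO₄⁻) < OTf⁻

Rank by basicity of the departing species: weakest base leaves most easily.
OTf⁻: pKₐ(CF₃SO₃H (triflic acid)) ≈ -14 — charge spread over three oxygens and a CF₃ group; the premier leaving group in synthesis
perchlorate (ClO₄⁻): pKₐ(HClO₄) ≈ -10 — extremely weak base; rarely used for safety reasons
chloride: pKₐ(HCl) ≈ -7
nitrate (NO₃⁻): pKₐ(HNO₃) ≈ -1.3 — resonance-delocalised over three oxygens
dihydrogen phosphate (H₂PO₄⁻): pKₐ(H₃PO₄) ≈ 2.1 — moderate base; biological leaving group after further activation
Reversing gives the worst-to-best order requested.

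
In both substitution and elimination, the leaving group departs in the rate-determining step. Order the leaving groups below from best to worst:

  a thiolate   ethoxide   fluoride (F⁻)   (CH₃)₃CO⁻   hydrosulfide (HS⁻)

fluoride (F⁻) > hydrosulfide (HS⁻) > a thiolate > ethoxide > (CH₃)₃CO⁻

Rank by basicity of the departing species: weakest base leaves most easily.
fluoride (F⁻): pKₐ(HF) ≈ 3.2
hydrosulfide (HS⁻): pKₐ(H₂S) ≈ 7
a thiolate: pKₐ(RSH (a thiol)) ≈ 10.5
ethoxide: pKₐ(CH₃CH₂OH) ≈ 16
(CH₃)₃CO⁻: pKₐ(t-BuOH) ≈ 18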